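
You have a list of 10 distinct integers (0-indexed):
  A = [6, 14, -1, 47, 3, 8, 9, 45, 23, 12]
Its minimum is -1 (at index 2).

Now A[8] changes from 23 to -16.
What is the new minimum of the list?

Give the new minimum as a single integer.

Answer: -16

Derivation:
Old min = -1 (at index 2)
Change: A[8] 23 -> -16
Changed element was NOT the old min.
  New min = min(old_min, new_val) = min(-1, -16) = -16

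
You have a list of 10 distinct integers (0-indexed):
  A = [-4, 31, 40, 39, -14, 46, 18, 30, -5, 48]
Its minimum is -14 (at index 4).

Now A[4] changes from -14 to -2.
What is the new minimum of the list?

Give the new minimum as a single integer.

Answer: -5

Derivation:
Old min = -14 (at index 4)
Change: A[4] -14 -> -2
Changed element WAS the min. Need to check: is -2 still <= all others?
  Min of remaining elements: -5
  New min = min(-2, -5) = -5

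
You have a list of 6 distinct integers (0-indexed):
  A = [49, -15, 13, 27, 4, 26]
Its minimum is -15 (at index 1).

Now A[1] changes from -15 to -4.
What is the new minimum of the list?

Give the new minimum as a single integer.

Old min = -15 (at index 1)
Change: A[1] -15 -> -4
Changed element WAS the min. Need to check: is -4 still <= all others?
  Min of remaining elements: 4
  New min = min(-4, 4) = -4

Answer: -4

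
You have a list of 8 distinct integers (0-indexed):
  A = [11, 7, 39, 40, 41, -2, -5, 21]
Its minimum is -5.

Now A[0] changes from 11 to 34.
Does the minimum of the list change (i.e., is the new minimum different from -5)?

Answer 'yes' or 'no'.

Answer: no

Derivation:
Old min = -5
Change: A[0] 11 -> 34
Changed element was NOT the min; min changes only if 34 < -5.
New min = -5; changed? no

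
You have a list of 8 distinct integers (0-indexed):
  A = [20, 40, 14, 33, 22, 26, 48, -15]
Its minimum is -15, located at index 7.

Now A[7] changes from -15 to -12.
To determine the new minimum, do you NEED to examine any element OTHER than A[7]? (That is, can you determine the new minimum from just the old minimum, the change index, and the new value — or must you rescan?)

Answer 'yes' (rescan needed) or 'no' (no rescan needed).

Answer: yes

Derivation:
Old min = -15 at index 7
Change at index 7: -15 -> -12
Index 7 WAS the min and new value -12 > old min -15. Must rescan other elements to find the new min.
Needs rescan: yes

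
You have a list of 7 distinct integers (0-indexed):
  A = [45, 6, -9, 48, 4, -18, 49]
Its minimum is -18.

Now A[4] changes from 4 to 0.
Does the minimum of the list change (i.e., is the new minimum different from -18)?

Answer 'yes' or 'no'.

Old min = -18
Change: A[4] 4 -> 0
Changed element was NOT the min; min changes only if 0 < -18.
New min = -18; changed? no

Answer: no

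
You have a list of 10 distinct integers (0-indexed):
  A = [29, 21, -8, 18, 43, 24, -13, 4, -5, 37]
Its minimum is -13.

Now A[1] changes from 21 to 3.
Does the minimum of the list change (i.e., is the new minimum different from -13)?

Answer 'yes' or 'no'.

Answer: no

Derivation:
Old min = -13
Change: A[1] 21 -> 3
Changed element was NOT the min; min changes only if 3 < -13.
New min = -13; changed? no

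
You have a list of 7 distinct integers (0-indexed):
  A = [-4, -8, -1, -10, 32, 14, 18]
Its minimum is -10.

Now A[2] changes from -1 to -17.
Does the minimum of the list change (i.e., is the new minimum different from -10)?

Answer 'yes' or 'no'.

Old min = -10
Change: A[2] -1 -> -17
Changed element was NOT the min; min changes only if -17 < -10.
New min = -17; changed? yes

Answer: yes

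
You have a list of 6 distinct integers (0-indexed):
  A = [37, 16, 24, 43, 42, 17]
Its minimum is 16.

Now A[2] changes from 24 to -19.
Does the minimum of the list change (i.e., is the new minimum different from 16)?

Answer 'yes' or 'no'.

Old min = 16
Change: A[2] 24 -> -19
Changed element was NOT the min; min changes only if -19 < 16.
New min = -19; changed? yes

Answer: yes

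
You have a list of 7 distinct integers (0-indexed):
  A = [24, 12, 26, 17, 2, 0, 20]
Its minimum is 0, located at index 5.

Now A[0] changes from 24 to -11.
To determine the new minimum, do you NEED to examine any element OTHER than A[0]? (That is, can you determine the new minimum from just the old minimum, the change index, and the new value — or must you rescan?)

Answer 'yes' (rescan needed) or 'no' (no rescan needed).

Answer: no

Derivation:
Old min = 0 at index 5
Change at index 0: 24 -> -11
Index 0 was NOT the min. New min = min(0, -11). No rescan of other elements needed.
Needs rescan: no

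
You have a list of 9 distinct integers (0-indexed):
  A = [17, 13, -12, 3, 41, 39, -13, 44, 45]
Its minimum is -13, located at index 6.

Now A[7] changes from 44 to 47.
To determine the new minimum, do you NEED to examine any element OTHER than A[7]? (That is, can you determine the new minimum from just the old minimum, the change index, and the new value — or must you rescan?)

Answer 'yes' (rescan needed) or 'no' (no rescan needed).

Old min = -13 at index 6
Change at index 7: 44 -> 47
Index 7 was NOT the min. New min = min(-13, 47). No rescan of other elements needed.
Needs rescan: no

Answer: no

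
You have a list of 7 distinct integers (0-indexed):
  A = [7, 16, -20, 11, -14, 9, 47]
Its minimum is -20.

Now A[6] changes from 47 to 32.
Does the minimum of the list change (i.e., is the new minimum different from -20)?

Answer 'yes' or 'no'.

Old min = -20
Change: A[6] 47 -> 32
Changed element was NOT the min; min changes only if 32 < -20.
New min = -20; changed? no

Answer: no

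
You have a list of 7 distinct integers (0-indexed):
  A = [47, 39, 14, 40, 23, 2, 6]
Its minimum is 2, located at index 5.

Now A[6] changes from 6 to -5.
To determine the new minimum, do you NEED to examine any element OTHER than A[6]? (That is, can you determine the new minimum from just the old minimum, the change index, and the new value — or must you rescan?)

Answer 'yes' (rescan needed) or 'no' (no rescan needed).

Answer: no

Derivation:
Old min = 2 at index 5
Change at index 6: 6 -> -5
Index 6 was NOT the min. New min = min(2, -5). No rescan of other elements needed.
Needs rescan: no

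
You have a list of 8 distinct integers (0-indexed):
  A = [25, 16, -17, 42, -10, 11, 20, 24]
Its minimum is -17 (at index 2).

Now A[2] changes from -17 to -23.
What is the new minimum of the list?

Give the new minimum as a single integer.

Answer: -23

Derivation:
Old min = -17 (at index 2)
Change: A[2] -17 -> -23
Changed element WAS the min. Need to check: is -23 still <= all others?
  Min of remaining elements: -10
  New min = min(-23, -10) = -23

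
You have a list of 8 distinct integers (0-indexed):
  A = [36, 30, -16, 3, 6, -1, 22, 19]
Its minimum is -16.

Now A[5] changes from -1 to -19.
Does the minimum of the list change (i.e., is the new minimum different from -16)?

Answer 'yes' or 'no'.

Old min = -16
Change: A[5] -1 -> -19
Changed element was NOT the min; min changes only if -19 < -16.
New min = -19; changed? yes

Answer: yes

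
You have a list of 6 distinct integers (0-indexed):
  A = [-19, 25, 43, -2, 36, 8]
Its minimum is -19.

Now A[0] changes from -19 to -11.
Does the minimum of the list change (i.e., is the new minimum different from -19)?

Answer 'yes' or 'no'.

Answer: yes

Derivation:
Old min = -19
Change: A[0] -19 -> -11
Changed element was the min; new min must be rechecked.
New min = -11; changed? yes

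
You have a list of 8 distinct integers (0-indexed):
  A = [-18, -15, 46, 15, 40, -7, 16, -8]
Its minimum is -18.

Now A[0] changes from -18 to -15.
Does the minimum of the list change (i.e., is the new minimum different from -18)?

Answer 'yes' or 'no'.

Old min = -18
Change: A[0] -18 -> -15
Changed element was the min; new min must be rechecked.
New min = -15; changed? yes

Answer: yes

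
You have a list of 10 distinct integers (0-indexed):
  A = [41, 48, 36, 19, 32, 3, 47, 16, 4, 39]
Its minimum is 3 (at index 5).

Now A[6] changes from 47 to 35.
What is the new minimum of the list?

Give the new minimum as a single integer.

Answer: 3

Derivation:
Old min = 3 (at index 5)
Change: A[6] 47 -> 35
Changed element was NOT the old min.
  New min = min(old_min, new_val) = min(3, 35) = 3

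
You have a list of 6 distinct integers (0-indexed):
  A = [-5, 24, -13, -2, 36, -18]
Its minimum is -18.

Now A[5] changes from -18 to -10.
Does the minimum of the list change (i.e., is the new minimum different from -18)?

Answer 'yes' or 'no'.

Answer: yes

Derivation:
Old min = -18
Change: A[5] -18 -> -10
Changed element was the min; new min must be rechecked.
New min = -13; changed? yes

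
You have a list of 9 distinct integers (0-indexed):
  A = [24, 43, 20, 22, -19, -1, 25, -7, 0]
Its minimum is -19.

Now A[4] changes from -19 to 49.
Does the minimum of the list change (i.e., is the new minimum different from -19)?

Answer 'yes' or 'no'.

Answer: yes

Derivation:
Old min = -19
Change: A[4] -19 -> 49
Changed element was the min; new min must be rechecked.
New min = -7; changed? yes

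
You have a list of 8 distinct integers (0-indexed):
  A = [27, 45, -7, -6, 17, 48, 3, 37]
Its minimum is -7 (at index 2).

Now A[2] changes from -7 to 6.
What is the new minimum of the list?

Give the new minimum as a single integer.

Old min = -7 (at index 2)
Change: A[2] -7 -> 6
Changed element WAS the min. Need to check: is 6 still <= all others?
  Min of remaining elements: -6
  New min = min(6, -6) = -6

Answer: -6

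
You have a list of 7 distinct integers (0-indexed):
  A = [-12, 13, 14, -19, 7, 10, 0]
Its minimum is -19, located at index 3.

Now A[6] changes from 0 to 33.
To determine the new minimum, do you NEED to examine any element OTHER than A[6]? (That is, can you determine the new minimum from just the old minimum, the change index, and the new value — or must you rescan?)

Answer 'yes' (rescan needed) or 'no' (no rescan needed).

Answer: no

Derivation:
Old min = -19 at index 3
Change at index 6: 0 -> 33
Index 6 was NOT the min. New min = min(-19, 33). No rescan of other elements needed.
Needs rescan: no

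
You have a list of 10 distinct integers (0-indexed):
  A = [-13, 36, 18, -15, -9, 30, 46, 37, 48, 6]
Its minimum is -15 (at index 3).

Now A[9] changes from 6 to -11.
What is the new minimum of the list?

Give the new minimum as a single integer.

Answer: -15

Derivation:
Old min = -15 (at index 3)
Change: A[9] 6 -> -11
Changed element was NOT the old min.
  New min = min(old_min, new_val) = min(-15, -11) = -15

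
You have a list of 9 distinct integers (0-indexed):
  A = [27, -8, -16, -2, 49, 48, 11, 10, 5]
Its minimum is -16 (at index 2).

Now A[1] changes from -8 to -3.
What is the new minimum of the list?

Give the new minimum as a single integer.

Answer: -16

Derivation:
Old min = -16 (at index 2)
Change: A[1] -8 -> -3
Changed element was NOT the old min.
  New min = min(old_min, new_val) = min(-16, -3) = -16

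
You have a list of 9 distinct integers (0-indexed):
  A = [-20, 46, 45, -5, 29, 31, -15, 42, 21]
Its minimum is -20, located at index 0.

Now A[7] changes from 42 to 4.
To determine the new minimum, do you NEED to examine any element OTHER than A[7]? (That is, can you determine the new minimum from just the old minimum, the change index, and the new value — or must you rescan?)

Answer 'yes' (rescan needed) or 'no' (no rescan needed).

Answer: no

Derivation:
Old min = -20 at index 0
Change at index 7: 42 -> 4
Index 7 was NOT the min. New min = min(-20, 4). No rescan of other elements needed.
Needs rescan: no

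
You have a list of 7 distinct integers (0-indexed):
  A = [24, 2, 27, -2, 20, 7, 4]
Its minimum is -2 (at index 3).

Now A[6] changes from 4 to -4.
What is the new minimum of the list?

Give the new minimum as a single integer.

Answer: -4

Derivation:
Old min = -2 (at index 3)
Change: A[6] 4 -> -4
Changed element was NOT the old min.
  New min = min(old_min, new_val) = min(-2, -4) = -4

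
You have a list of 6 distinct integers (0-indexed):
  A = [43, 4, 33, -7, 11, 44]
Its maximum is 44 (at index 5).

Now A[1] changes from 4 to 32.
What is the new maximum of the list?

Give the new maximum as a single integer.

Old max = 44 (at index 5)
Change: A[1] 4 -> 32
Changed element was NOT the old max.
  New max = max(old_max, new_val) = max(44, 32) = 44

Answer: 44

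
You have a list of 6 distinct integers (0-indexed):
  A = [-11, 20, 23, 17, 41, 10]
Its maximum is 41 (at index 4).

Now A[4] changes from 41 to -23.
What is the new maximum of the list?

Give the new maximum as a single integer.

Answer: 23

Derivation:
Old max = 41 (at index 4)
Change: A[4] 41 -> -23
Changed element WAS the max -> may need rescan.
  Max of remaining elements: 23
  New max = max(-23, 23) = 23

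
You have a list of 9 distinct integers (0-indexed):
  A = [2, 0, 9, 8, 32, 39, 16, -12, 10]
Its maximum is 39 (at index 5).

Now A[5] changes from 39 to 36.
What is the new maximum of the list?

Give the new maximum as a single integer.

Answer: 36

Derivation:
Old max = 39 (at index 5)
Change: A[5] 39 -> 36
Changed element WAS the max -> may need rescan.
  Max of remaining elements: 32
  New max = max(36, 32) = 36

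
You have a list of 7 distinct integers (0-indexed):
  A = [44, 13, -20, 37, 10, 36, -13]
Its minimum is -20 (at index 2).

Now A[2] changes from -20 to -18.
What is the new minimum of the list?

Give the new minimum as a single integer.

Answer: -18

Derivation:
Old min = -20 (at index 2)
Change: A[2] -20 -> -18
Changed element WAS the min. Need to check: is -18 still <= all others?
  Min of remaining elements: -13
  New min = min(-18, -13) = -18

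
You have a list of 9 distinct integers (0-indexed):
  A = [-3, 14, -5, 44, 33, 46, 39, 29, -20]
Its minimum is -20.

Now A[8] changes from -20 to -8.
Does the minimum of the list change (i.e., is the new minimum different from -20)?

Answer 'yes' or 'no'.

Answer: yes

Derivation:
Old min = -20
Change: A[8] -20 -> -8
Changed element was the min; new min must be rechecked.
New min = -8; changed? yes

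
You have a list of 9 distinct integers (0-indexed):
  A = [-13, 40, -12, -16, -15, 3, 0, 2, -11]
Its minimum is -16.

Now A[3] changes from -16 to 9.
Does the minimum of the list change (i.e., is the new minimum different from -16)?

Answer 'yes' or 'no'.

Answer: yes

Derivation:
Old min = -16
Change: A[3] -16 -> 9
Changed element was the min; new min must be rechecked.
New min = -15; changed? yes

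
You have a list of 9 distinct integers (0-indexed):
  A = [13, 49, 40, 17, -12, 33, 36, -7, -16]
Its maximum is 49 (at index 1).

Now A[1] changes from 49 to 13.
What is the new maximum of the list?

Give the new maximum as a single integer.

Old max = 49 (at index 1)
Change: A[1] 49 -> 13
Changed element WAS the max -> may need rescan.
  Max of remaining elements: 40
  New max = max(13, 40) = 40

Answer: 40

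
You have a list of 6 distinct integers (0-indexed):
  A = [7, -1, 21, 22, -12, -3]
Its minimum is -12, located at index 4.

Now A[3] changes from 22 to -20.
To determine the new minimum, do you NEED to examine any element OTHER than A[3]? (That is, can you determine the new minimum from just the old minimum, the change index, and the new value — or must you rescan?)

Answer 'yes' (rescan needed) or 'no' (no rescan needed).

Answer: no

Derivation:
Old min = -12 at index 4
Change at index 3: 22 -> -20
Index 3 was NOT the min. New min = min(-12, -20). No rescan of other elements needed.
Needs rescan: no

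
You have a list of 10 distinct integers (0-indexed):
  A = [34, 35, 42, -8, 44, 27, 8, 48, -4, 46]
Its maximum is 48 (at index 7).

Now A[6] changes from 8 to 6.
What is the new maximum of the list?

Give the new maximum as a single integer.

Answer: 48

Derivation:
Old max = 48 (at index 7)
Change: A[6] 8 -> 6
Changed element was NOT the old max.
  New max = max(old_max, new_val) = max(48, 6) = 48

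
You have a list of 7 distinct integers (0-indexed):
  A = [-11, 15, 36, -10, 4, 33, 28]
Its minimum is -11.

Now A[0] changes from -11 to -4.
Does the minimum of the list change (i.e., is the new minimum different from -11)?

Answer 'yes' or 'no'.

Answer: yes

Derivation:
Old min = -11
Change: A[0] -11 -> -4
Changed element was the min; new min must be rechecked.
New min = -10; changed? yes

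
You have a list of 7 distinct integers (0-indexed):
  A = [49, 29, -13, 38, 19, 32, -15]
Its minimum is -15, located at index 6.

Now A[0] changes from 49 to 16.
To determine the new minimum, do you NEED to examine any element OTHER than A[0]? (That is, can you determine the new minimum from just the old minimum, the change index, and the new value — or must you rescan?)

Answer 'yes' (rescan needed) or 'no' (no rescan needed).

Answer: no

Derivation:
Old min = -15 at index 6
Change at index 0: 49 -> 16
Index 0 was NOT the min. New min = min(-15, 16). No rescan of other elements needed.
Needs rescan: no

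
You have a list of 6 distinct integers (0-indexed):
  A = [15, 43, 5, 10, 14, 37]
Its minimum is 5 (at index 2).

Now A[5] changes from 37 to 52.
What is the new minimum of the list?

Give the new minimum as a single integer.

Old min = 5 (at index 2)
Change: A[5] 37 -> 52
Changed element was NOT the old min.
  New min = min(old_min, new_val) = min(5, 52) = 5

Answer: 5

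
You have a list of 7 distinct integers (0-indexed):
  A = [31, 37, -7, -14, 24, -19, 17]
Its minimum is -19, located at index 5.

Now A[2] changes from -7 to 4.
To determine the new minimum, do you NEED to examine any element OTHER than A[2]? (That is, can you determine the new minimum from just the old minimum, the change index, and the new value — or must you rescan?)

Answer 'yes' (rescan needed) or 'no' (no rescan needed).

Old min = -19 at index 5
Change at index 2: -7 -> 4
Index 2 was NOT the min. New min = min(-19, 4). No rescan of other elements needed.
Needs rescan: no

Answer: no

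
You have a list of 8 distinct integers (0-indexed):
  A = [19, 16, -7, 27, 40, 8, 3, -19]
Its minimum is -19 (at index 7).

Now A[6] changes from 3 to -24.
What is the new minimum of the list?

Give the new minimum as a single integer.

Answer: -24

Derivation:
Old min = -19 (at index 7)
Change: A[6] 3 -> -24
Changed element was NOT the old min.
  New min = min(old_min, new_val) = min(-19, -24) = -24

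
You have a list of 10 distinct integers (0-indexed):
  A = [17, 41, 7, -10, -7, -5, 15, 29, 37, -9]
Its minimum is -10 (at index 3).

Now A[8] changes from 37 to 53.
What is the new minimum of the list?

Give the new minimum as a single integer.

Answer: -10

Derivation:
Old min = -10 (at index 3)
Change: A[8] 37 -> 53
Changed element was NOT the old min.
  New min = min(old_min, new_val) = min(-10, 53) = -10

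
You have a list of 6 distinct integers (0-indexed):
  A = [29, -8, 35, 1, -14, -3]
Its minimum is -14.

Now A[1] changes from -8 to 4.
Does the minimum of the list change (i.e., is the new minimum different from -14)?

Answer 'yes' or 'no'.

Old min = -14
Change: A[1] -8 -> 4
Changed element was NOT the min; min changes only if 4 < -14.
New min = -14; changed? no

Answer: no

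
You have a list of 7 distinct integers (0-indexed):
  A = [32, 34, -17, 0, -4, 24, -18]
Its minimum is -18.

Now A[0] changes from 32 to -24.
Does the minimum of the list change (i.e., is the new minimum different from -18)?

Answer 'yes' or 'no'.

Answer: yes

Derivation:
Old min = -18
Change: A[0] 32 -> -24
Changed element was NOT the min; min changes only if -24 < -18.
New min = -24; changed? yes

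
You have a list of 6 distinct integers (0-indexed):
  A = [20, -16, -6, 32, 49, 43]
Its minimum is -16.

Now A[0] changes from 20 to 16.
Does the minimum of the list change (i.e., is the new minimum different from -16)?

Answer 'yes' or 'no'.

Old min = -16
Change: A[0] 20 -> 16
Changed element was NOT the min; min changes only if 16 < -16.
New min = -16; changed? no

Answer: no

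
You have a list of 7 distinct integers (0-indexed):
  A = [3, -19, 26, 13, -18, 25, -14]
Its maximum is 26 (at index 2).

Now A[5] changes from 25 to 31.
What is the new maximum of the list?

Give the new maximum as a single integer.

Answer: 31

Derivation:
Old max = 26 (at index 2)
Change: A[5] 25 -> 31
Changed element was NOT the old max.
  New max = max(old_max, new_val) = max(26, 31) = 31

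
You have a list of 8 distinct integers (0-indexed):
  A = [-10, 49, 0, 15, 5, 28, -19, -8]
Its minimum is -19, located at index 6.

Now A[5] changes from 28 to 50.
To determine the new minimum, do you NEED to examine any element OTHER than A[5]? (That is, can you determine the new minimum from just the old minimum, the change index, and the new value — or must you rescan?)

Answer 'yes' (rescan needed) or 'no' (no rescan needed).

Old min = -19 at index 6
Change at index 5: 28 -> 50
Index 5 was NOT the min. New min = min(-19, 50). No rescan of other elements needed.
Needs rescan: no

Answer: no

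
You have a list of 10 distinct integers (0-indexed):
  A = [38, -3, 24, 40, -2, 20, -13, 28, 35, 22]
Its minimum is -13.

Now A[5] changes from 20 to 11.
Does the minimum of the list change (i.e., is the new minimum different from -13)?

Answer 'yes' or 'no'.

Old min = -13
Change: A[5] 20 -> 11
Changed element was NOT the min; min changes only if 11 < -13.
New min = -13; changed? no

Answer: no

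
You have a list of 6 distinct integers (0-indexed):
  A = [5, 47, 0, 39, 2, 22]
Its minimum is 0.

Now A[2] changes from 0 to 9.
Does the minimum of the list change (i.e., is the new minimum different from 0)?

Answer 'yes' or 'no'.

Old min = 0
Change: A[2] 0 -> 9
Changed element was the min; new min must be rechecked.
New min = 2; changed? yes

Answer: yes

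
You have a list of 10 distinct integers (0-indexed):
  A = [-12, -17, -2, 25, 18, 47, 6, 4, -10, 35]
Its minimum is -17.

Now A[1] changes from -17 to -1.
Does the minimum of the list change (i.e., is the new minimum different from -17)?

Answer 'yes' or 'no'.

Old min = -17
Change: A[1] -17 -> -1
Changed element was the min; new min must be rechecked.
New min = -12; changed? yes

Answer: yes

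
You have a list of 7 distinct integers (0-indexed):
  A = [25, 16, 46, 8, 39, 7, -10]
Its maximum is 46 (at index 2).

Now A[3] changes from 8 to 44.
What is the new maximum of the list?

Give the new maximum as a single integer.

Answer: 46

Derivation:
Old max = 46 (at index 2)
Change: A[3] 8 -> 44
Changed element was NOT the old max.
  New max = max(old_max, new_val) = max(46, 44) = 46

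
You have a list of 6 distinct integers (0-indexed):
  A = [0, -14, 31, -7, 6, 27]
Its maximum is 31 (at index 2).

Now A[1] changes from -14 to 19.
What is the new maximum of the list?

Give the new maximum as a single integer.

Old max = 31 (at index 2)
Change: A[1] -14 -> 19
Changed element was NOT the old max.
  New max = max(old_max, new_val) = max(31, 19) = 31

Answer: 31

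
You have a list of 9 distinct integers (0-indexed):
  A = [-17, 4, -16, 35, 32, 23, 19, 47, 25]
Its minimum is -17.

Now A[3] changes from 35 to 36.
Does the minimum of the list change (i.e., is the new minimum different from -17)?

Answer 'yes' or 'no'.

Old min = -17
Change: A[3] 35 -> 36
Changed element was NOT the min; min changes only if 36 < -17.
New min = -17; changed? no

Answer: no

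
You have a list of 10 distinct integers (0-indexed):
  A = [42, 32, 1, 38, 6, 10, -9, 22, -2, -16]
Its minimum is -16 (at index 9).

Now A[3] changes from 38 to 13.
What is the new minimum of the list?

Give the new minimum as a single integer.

Answer: -16

Derivation:
Old min = -16 (at index 9)
Change: A[3] 38 -> 13
Changed element was NOT the old min.
  New min = min(old_min, new_val) = min(-16, 13) = -16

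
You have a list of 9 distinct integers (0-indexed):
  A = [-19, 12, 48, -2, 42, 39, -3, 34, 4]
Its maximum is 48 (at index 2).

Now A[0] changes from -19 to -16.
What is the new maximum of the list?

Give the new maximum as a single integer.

Answer: 48

Derivation:
Old max = 48 (at index 2)
Change: A[0] -19 -> -16
Changed element was NOT the old max.
  New max = max(old_max, new_val) = max(48, -16) = 48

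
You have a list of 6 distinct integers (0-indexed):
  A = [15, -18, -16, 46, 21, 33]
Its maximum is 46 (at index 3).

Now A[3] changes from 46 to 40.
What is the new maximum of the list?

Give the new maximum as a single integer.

Old max = 46 (at index 3)
Change: A[3] 46 -> 40
Changed element WAS the max -> may need rescan.
  Max of remaining elements: 33
  New max = max(40, 33) = 40

Answer: 40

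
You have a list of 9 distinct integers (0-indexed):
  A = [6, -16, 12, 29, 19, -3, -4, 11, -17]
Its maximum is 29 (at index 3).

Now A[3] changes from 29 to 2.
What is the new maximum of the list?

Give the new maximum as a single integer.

Old max = 29 (at index 3)
Change: A[3] 29 -> 2
Changed element WAS the max -> may need rescan.
  Max of remaining elements: 19
  New max = max(2, 19) = 19

Answer: 19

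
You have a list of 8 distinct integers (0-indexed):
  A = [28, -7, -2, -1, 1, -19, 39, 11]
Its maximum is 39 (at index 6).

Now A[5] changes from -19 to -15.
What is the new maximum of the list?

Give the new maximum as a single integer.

Answer: 39

Derivation:
Old max = 39 (at index 6)
Change: A[5] -19 -> -15
Changed element was NOT the old max.
  New max = max(old_max, new_val) = max(39, -15) = 39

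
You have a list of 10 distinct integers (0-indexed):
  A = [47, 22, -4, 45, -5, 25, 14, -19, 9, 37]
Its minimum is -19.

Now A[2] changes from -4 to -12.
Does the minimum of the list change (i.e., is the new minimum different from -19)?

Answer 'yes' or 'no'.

Old min = -19
Change: A[2] -4 -> -12
Changed element was NOT the min; min changes only if -12 < -19.
New min = -19; changed? no

Answer: no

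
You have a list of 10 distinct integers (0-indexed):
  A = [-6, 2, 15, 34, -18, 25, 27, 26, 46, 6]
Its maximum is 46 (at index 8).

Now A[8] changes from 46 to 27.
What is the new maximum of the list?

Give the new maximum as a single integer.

Answer: 34

Derivation:
Old max = 46 (at index 8)
Change: A[8] 46 -> 27
Changed element WAS the max -> may need rescan.
  Max of remaining elements: 34
  New max = max(27, 34) = 34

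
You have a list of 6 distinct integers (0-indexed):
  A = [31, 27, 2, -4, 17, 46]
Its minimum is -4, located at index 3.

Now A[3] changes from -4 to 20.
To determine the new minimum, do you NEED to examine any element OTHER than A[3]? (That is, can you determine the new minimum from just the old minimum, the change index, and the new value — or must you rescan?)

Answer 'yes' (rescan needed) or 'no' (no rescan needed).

Old min = -4 at index 3
Change at index 3: -4 -> 20
Index 3 WAS the min and new value 20 > old min -4. Must rescan other elements to find the new min.
Needs rescan: yes

Answer: yes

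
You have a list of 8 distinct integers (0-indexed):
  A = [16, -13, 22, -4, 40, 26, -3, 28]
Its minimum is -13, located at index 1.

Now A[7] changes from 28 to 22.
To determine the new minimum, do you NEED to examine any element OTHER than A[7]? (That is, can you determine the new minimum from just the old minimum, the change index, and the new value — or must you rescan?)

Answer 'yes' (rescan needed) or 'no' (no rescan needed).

Answer: no

Derivation:
Old min = -13 at index 1
Change at index 7: 28 -> 22
Index 7 was NOT the min. New min = min(-13, 22). No rescan of other elements needed.
Needs rescan: no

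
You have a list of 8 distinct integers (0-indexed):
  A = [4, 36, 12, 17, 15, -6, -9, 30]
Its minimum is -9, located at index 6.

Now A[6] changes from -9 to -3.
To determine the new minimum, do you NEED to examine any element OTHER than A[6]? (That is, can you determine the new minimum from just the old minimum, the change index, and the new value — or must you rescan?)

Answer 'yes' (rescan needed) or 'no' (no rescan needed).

Old min = -9 at index 6
Change at index 6: -9 -> -3
Index 6 WAS the min and new value -3 > old min -9. Must rescan other elements to find the new min.
Needs rescan: yes

Answer: yes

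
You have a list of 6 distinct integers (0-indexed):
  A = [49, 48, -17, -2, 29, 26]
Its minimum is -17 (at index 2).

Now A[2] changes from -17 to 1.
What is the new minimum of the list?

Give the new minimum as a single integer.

Old min = -17 (at index 2)
Change: A[2] -17 -> 1
Changed element WAS the min. Need to check: is 1 still <= all others?
  Min of remaining elements: -2
  New min = min(1, -2) = -2

Answer: -2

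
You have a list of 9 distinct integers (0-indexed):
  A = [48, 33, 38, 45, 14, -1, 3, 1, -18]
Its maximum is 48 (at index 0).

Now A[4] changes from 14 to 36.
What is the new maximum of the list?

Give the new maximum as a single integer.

Answer: 48

Derivation:
Old max = 48 (at index 0)
Change: A[4] 14 -> 36
Changed element was NOT the old max.
  New max = max(old_max, new_val) = max(48, 36) = 48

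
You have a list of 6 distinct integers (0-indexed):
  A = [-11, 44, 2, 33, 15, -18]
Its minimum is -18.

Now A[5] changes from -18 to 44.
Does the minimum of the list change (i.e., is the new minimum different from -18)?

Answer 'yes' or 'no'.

Old min = -18
Change: A[5] -18 -> 44
Changed element was the min; new min must be rechecked.
New min = -11; changed? yes

Answer: yes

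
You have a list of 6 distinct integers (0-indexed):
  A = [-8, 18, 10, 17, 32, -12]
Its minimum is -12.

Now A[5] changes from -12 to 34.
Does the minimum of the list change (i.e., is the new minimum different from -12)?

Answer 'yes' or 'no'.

Old min = -12
Change: A[5] -12 -> 34
Changed element was the min; new min must be rechecked.
New min = -8; changed? yes

Answer: yes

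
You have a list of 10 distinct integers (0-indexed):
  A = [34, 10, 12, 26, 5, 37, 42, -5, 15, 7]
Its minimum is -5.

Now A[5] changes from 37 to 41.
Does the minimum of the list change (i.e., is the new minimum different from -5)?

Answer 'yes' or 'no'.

Old min = -5
Change: A[5] 37 -> 41
Changed element was NOT the min; min changes only if 41 < -5.
New min = -5; changed? no

Answer: no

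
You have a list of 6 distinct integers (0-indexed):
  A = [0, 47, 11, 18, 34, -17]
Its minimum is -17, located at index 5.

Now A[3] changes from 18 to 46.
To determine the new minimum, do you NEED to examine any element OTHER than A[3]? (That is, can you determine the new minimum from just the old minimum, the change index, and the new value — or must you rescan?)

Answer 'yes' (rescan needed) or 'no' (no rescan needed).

Old min = -17 at index 5
Change at index 3: 18 -> 46
Index 3 was NOT the min. New min = min(-17, 46). No rescan of other elements needed.
Needs rescan: no

Answer: no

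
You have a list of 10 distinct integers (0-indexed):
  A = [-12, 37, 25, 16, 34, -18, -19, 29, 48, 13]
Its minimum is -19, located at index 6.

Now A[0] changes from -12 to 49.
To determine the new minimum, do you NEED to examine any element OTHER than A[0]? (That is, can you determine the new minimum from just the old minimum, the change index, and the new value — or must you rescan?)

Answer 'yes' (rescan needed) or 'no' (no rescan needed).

Answer: no

Derivation:
Old min = -19 at index 6
Change at index 0: -12 -> 49
Index 0 was NOT the min. New min = min(-19, 49). No rescan of other elements needed.
Needs rescan: no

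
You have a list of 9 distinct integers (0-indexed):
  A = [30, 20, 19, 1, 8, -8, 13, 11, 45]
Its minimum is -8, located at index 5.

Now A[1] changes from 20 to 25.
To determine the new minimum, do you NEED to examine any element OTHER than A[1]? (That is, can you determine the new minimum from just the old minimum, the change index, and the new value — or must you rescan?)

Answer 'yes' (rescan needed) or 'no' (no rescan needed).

Answer: no

Derivation:
Old min = -8 at index 5
Change at index 1: 20 -> 25
Index 1 was NOT the min. New min = min(-8, 25). No rescan of other elements needed.
Needs rescan: no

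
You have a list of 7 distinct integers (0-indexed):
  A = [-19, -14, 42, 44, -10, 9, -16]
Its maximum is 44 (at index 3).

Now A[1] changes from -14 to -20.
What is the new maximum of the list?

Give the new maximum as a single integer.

Answer: 44

Derivation:
Old max = 44 (at index 3)
Change: A[1] -14 -> -20
Changed element was NOT the old max.
  New max = max(old_max, new_val) = max(44, -20) = 44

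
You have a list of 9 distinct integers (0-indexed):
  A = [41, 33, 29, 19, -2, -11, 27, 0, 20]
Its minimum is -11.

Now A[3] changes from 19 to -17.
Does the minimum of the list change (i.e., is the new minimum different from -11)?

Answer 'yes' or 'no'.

Old min = -11
Change: A[3] 19 -> -17
Changed element was NOT the min; min changes only if -17 < -11.
New min = -17; changed? yes

Answer: yes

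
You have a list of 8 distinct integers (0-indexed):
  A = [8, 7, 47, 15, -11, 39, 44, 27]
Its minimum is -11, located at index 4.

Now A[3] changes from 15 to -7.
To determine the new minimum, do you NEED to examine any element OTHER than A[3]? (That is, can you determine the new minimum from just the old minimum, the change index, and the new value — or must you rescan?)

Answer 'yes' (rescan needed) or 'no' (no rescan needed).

Old min = -11 at index 4
Change at index 3: 15 -> -7
Index 3 was NOT the min. New min = min(-11, -7). No rescan of other elements needed.
Needs rescan: no

Answer: no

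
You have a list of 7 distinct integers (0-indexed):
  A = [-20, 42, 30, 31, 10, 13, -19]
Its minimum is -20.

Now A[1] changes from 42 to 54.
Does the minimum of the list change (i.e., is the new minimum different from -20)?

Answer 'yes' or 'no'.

Answer: no

Derivation:
Old min = -20
Change: A[1] 42 -> 54
Changed element was NOT the min; min changes only if 54 < -20.
New min = -20; changed? no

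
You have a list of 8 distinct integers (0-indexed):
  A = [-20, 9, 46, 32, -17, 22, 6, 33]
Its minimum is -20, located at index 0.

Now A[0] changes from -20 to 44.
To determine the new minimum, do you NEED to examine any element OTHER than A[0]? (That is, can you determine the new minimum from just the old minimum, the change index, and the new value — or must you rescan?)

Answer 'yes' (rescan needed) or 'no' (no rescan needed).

Old min = -20 at index 0
Change at index 0: -20 -> 44
Index 0 WAS the min and new value 44 > old min -20. Must rescan other elements to find the new min.
Needs rescan: yes

Answer: yes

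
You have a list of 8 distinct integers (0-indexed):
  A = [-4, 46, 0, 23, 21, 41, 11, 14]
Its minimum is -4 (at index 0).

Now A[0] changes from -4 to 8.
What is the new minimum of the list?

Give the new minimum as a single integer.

Answer: 0

Derivation:
Old min = -4 (at index 0)
Change: A[0] -4 -> 8
Changed element WAS the min. Need to check: is 8 still <= all others?
  Min of remaining elements: 0
  New min = min(8, 0) = 0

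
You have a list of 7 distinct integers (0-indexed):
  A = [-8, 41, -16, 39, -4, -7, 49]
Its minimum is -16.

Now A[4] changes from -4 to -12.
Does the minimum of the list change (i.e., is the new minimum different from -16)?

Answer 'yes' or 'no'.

Old min = -16
Change: A[4] -4 -> -12
Changed element was NOT the min; min changes only if -12 < -16.
New min = -16; changed? no

Answer: no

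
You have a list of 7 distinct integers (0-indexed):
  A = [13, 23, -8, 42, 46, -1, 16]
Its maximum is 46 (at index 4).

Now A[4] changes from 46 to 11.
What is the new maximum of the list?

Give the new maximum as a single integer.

Old max = 46 (at index 4)
Change: A[4] 46 -> 11
Changed element WAS the max -> may need rescan.
  Max of remaining elements: 42
  New max = max(11, 42) = 42

Answer: 42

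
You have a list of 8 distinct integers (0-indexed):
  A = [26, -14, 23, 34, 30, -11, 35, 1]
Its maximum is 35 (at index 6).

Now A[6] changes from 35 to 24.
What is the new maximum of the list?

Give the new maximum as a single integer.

Answer: 34

Derivation:
Old max = 35 (at index 6)
Change: A[6] 35 -> 24
Changed element WAS the max -> may need rescan.
  Max of remaining elements: 34
  New max = max(24, 34) = 34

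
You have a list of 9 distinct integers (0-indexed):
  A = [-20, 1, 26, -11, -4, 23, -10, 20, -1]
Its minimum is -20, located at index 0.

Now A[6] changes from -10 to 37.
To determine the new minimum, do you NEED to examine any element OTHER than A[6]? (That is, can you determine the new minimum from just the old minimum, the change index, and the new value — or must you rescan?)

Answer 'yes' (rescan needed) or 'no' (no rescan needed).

Answer: no

Derivation:
Old min = -20 at index 0
Change at index 6: -10 -> 37
Index 6 was NOT the min. New min = min(-20, 37). No rescan of other elements needed.
Needs rescan: no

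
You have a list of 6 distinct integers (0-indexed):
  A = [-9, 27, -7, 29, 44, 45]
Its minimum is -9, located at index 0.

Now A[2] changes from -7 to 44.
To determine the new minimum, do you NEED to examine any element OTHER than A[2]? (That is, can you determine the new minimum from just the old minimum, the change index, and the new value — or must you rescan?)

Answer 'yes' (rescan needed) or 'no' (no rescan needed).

Answer: no

Derivation:
Old min = -9 at index 0
Change at index 2: -7 -> 44
Index 2 was NOT the min. New min = min(-9, 44). No rescan of other elements needed.
Needs rescan: no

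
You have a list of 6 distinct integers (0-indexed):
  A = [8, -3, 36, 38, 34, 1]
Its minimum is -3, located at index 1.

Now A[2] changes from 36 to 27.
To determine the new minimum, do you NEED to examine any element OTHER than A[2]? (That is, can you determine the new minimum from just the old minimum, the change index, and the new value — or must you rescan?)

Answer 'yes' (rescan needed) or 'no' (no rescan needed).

Old min = -3 at index 1
Change at index 2: 36 -> 27
Index 2 was NOT the min. New min = min(-3, 27). No rescan of other elements needed.
Needs rescan: no

Answer: no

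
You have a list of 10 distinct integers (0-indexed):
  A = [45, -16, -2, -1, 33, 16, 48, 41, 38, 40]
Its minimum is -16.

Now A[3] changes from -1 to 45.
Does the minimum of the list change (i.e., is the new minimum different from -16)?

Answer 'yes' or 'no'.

Answer: no

Derivation:
Old min = -16
Change: A[3] -1 -> 45
Changed element was NOT the min; min changes only if 45 < -16.
New min = -16; changed? no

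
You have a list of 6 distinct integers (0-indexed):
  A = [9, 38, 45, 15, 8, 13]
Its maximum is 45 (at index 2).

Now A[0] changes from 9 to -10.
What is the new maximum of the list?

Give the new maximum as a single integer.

Old max = 45 (at index 2)
Change: A[0] 9 -> -10
Changed element was NOT the old max.
  New max = max(old_max, new_val) = max(45, -10) = 45

Answer: 45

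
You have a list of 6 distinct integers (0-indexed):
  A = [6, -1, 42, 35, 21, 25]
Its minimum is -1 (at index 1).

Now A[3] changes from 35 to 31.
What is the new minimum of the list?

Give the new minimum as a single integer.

Old min = -1 (at index 1)
Change: A[3] 35 -> 31
Changed element was NOT the old min.
  New min = min(old_min, new_val) = min(-1, 31) = -1

Answer: -1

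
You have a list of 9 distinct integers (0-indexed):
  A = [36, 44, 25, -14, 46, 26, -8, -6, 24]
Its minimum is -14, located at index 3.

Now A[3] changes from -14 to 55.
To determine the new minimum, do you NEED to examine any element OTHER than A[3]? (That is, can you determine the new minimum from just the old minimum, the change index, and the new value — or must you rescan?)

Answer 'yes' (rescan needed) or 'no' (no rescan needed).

Old min = -14 at index 3
Change at index 3: -14 -> 55
Index 3 WAS the min and new value 55 > old min -14. Must rescan other elements to find the new min.
Needs rescan: yes

Answer: yes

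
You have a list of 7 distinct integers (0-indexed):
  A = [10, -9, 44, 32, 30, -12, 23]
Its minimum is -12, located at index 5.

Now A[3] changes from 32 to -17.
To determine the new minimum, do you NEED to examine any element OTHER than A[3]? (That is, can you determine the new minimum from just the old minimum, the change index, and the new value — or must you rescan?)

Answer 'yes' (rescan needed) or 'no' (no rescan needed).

Answer: no

Derivation:
Old min = -12 at index 5
Change at index 3: 32 -> -17
Index 3 was NOT the min. New min = min(-12, -17). No rescan of other elements needed.
Needs rescan: no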